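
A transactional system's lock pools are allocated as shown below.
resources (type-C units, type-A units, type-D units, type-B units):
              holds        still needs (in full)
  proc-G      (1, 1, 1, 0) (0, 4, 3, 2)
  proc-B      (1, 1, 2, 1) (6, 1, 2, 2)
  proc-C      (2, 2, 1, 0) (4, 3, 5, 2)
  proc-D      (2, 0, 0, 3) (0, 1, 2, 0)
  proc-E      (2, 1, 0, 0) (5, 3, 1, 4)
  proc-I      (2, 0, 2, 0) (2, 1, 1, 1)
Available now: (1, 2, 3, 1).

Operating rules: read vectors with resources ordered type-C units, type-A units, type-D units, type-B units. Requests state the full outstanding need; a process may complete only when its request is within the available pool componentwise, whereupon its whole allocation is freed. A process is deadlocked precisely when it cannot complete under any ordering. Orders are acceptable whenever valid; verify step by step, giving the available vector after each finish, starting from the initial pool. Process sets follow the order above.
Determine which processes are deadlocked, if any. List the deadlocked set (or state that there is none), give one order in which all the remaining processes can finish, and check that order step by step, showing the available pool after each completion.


The deadlocked set is proc-G, proc-B, proc-C and proc-E.
Key observation: after proc-D, proc-I the pool peaks at (5, 2, 5, 4), and each blocked process is short somewhere: proc-G on type-A units; proc-B on type-C units; proc-C on type-A units; proc-E on type-A units.
A valid finishing order for the others: proc-D, proc-I. Step-by-step check:
  pool = (1, 2, 3, 1)
  proc-D needs (0, 1, 2, 0) <= (1, 2, 3, 1) -> finishes; pool += (2, 0, 0, 3) = (3, 2, 3, 4)
  proc-I needs (2, 1, 1, 1) <= (3, 2, 3, 4) -> finishes; pool += (2, 0, 2, 0) = (5, 2, 5, 4)
The stuck group stays short no matter what:
  blocked: proc-G wants (0, 4, 3, 2), pool (5, 2, 5, 4) — not enough type-A units
  blocked: proc-B wants (6, 1, 2, 2), pool (5, 2, 5, 4) — not enough type-C units
  blocked: proc-C wants (4, 3, 5, 2), pool (5, 2, 5, 4) — not enough type-A units
  blocked: proc-E wants (5, 3, 1, 4), pool (5, 2, 5, 4) — not enough type-A units


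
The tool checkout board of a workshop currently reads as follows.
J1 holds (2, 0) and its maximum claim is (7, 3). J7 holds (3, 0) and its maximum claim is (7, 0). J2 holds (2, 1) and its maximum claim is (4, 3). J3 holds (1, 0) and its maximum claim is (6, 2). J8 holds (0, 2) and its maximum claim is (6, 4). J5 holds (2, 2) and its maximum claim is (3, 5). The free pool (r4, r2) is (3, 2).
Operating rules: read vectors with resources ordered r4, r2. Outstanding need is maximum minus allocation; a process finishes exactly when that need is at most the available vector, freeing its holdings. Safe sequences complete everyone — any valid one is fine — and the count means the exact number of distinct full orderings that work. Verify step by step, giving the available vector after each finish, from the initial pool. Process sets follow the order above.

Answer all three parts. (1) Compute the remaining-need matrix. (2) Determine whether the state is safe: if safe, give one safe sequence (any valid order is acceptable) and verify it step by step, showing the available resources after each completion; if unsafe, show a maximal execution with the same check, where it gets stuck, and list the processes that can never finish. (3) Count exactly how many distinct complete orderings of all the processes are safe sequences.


(1) Need matrix, components ordered r4, r2:
  J1: (5, 3)
  J7: (4, 0)
  J2: (2, 2)
  J3: (5, 2)
  J8: (6, 2)
  J5: (1, 3)
(2) The state is SAFE; one workable sequence: J2, J3, J8, J5, J1, J7.
Key observation: the first exact fit in this order is J2 — it needs (2, 2) with (3, 2) free, meeting a requested resource to the last unit.
Check, step by step:
  pool = (3, 2)
  run J2 (needs (2, 2), free (3, 2)); after release of (2, 1) the pool is (5, 3)
  run J3 (needs (5, 2), free (5, 3)); after release of (1, 0) the pool is (6, 3)
  run J8 (needs (6, 2), free (6, 3)); after release of (0, 2) the pool is (6, 5)
  run J5 (needs (1, 3), free (6, 5)); after release of (2, 2) the pool is (8, 7)
  run J1 (needs (5, 3), free (8, 7)); after release of (2, 0) the pool is (10, 7)
  run J7 (needs (4, 0), free (10, 7)); after release of (3, 0) the pool is (13, 7)
(3) Precisely 96 of the possible complete orderings are safe sequences.


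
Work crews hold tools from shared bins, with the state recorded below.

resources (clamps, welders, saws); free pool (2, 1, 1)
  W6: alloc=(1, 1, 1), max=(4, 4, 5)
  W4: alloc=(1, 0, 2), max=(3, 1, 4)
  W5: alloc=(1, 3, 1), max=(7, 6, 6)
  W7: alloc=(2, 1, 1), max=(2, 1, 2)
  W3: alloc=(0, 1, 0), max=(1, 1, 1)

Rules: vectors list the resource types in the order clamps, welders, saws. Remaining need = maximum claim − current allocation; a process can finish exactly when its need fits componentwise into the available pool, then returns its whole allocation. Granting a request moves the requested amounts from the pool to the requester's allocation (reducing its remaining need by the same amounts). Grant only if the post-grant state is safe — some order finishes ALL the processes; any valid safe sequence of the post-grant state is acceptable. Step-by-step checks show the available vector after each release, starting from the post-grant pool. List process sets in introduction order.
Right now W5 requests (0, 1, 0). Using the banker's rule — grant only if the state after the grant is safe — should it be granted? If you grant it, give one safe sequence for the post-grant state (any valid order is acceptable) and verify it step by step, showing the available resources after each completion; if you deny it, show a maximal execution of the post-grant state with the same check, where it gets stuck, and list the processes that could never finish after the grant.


DENY — the pretend-granted state is unsafe.
Key observation: after W7, W3, W4 the pool peaks at (5, 2, 4), and each blocked process is short somewhere: W6 on welders; W5 on clamps, saws.
Pretend the grant happened; the run W7, W3, W4 goes as far as possible. Step-by-step check:
  pool = (2, 0, 1)
  run W7 (needs (0, 0, 1), free (2, 0, 1)); after release of (2, 1, 1) the pool is (4, 1, 2)
  run W3 (needs (1, 0, 1), free (4, 1, 2)); after release of (0, 1, 0) the pool is (4, 2, 2)
  run W4 (needs (2, 1, 2), free (4, 2, 2)); after release of (1, 0, 2) the pool is (5, 2, 4)
  W6 still needs (3, 3, 4) but only (5, 2, 4) is free — short on welders
  W5 still needs (6, 2, 5) but only (5, 2, 4) is free — short on clamps and saws
Post-grant, the permanently blocked set is W6 and W5.


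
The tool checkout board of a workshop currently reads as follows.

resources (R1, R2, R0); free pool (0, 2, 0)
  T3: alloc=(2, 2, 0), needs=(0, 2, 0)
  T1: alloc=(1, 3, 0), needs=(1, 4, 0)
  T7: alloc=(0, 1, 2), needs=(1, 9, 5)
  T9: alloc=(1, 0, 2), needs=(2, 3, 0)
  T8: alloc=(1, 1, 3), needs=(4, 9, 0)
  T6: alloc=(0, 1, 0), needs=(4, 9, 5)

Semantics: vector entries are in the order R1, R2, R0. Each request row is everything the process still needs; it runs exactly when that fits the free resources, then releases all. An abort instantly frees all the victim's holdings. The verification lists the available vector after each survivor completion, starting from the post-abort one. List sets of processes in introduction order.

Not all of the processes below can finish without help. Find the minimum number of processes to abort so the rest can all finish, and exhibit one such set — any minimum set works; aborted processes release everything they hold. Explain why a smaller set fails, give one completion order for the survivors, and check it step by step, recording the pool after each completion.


The answer: abort T7 and T6.
Key observation: the returned (0, 2, 2) from T7 and T6 is what brings T8 — unrunnable before, under any order — into play at step 4.
Why nothing smaller works — every single abort fails: T3 alone leaves T7 blocked (short on R2 and R0); T1 alone leaves T7 blocked (short on R2 and R0); T7 alone leaves T8 blocked (short on R2); T9 alone leaves T7 blocked (short on R2 and R0); T8 alone leaves T7 blocked (short on R2); T6 alone leaves T7 blocked (short on R2 and R0).
One survivor order: T3, T9, T1, T8. Step-by-step check (post-abort pool first):
  pool = (0, 4, 2)
  run T3 (needs (0, 2, 0), free (0, 4, 2)); after release of (2, 2, 0) the pool is (2, 6, 2)
  run T9 (needs (2, 3, 0), free (2, 6, 2)); after release of (1, 0, 2) the pool is (3, 6, 4)
  run T1 (needs (1, 4, 0), free (3, 6, 4)); after release of (1, 3, 0) the pool is (4, 9, 4)
  run T8 (needs (4, 9, 0), free (4, 9, 4)); after release of (1, 1, 3) the pool is (5, 10, 7)


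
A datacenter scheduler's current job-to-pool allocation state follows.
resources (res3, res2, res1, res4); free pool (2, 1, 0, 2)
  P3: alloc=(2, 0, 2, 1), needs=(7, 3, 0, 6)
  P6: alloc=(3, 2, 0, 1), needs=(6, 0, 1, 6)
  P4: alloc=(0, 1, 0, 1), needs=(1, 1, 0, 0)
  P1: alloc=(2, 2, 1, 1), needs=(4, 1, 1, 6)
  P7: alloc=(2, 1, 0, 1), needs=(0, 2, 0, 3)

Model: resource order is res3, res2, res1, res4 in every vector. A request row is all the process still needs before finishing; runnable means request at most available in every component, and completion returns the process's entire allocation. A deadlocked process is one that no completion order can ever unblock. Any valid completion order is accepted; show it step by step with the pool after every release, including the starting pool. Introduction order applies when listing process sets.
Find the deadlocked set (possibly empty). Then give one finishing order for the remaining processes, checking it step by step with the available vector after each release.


Deadlocked: P3, P6 and P1.
Key observation: the wall is res4: completing P4, P7 brings the pool only to (4, 3, 0, 4), and all the rest need more.
The rest can finish in the order P4, P7. Walking it through:
  pool = (2, 1, 0, 2)
  P4: need (1, 1, 0, 0) fits (2, 1, 0, 2); releases (0, 1, 0, 1), pool now (2, 2, 0, 3)
  P7: need (0, 2, 0, 3) fits (2, 2, 0, 3); releases (2, 1, 0, 1), pool now (4, 3, 0, 4)
The blocked processes can never fit:
  blocked: P3 wants (7, 3, 0, 6), pool (4, 3, 0, 4) — not enough res3 and res4
  blocked: P6 wants (6, 0, 1, 6), pool (4, 3, 0, 4) — not enough res3, res1 and res4
  blocked: P1 wants (4, 1, 1, 6), pool (4, 3, 0, 4) — not enough res1 and res4


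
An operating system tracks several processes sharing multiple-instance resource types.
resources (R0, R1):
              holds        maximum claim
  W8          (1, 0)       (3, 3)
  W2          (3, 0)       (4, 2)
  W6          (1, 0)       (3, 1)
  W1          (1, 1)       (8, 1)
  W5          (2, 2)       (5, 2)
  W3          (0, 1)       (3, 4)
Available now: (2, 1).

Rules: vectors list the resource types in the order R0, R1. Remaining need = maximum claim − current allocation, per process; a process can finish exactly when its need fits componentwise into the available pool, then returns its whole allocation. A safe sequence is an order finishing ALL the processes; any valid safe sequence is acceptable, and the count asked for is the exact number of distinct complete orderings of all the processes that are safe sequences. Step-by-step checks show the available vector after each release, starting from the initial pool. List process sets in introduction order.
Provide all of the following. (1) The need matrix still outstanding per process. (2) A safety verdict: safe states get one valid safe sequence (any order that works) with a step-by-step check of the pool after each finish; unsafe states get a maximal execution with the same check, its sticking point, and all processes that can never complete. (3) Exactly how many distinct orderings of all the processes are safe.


(1) Need matrix, components ordered R0, R1:
  W8: (2, 3)
  W2: (1, 2)
  W6: (2, 1)
  W1: (7, 0)
  W5: (3, 0)
  W3: (3, 3)
(2) SAFE, for example via the order W6, W5, W8, W2, W3, W1.
Key observation: the order's first zero-slack moment is W6 ((2, 1) needed, (2, 1) free — a requested resource with nothing to spare).
Check, step by step:
  pool = (2, 1)
  W6 needs (2, 1) <= (2, 1) -> finishes; pool += (1, 0) = (3, 1)
  W5 needs (3, 0) <= (3, 1) -> finishes; pool += (2, 2) = (5, 3)
  W8 needs (2, 3) <= (5, 3) -> finishes; pool += (1, 0) = (6, 3)
  W2 needs (1, 2) <= (6, 3) -> finishes; pool += (3, 0) = (9, 3)
  W3 needs (3, 3) <= (9, 3) -> finishes; pool += (0, 1) = (9, 4)
  W1 needs (7, 0) <= (9, 4) -> finishes; pool += (1, 1) = (10, 5)
(3) The exact count: 12 of the possible complete orderings are safe sequences.


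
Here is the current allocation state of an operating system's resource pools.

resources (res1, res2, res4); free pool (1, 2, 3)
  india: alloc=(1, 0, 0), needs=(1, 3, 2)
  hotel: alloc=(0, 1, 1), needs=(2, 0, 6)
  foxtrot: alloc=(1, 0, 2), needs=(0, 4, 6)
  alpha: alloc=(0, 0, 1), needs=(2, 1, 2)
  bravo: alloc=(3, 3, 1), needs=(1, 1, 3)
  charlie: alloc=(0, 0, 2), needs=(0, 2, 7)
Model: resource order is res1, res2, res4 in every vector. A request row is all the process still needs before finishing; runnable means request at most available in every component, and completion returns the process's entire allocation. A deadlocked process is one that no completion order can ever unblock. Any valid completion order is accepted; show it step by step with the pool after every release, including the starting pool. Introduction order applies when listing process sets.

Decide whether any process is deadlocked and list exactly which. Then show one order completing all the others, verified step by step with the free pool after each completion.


The deadlocked set is hotel, foxtrot and charlie.
Key observation: even finishing bravo, india, alpha leaves just (5, 5, 5) free — too little res4 for any of the remaining processes.
One completion order for the rest: bravo, india, alpha. Verifying each step:
  pool = (1, 2, 3)
  bravo: need (1, 1, 3) fits (1, 2, 3); releases (3, 3, 1), pool now (4, 5, 4)
  india: need (1, 3, 2) fits (4, 5, 4); releases (1, 0, 0), pool now (5, 5, 4)
  alpha: need (2, 1, 2) fits (5, 5, 4); releases (0, 0, 1), pool now (5, 5, 5)
The stuck group stays short no matter what:
  hotel still needs (2, 0, 6) but only (5, 5, 5) is free — short on res4
  foxtrot still needs (0, 4, 6) but only (5, 5, 5) is free — short on res4
  charlie still needs (0, 2, 7) but only (5, 5, 5) is free — short on res4


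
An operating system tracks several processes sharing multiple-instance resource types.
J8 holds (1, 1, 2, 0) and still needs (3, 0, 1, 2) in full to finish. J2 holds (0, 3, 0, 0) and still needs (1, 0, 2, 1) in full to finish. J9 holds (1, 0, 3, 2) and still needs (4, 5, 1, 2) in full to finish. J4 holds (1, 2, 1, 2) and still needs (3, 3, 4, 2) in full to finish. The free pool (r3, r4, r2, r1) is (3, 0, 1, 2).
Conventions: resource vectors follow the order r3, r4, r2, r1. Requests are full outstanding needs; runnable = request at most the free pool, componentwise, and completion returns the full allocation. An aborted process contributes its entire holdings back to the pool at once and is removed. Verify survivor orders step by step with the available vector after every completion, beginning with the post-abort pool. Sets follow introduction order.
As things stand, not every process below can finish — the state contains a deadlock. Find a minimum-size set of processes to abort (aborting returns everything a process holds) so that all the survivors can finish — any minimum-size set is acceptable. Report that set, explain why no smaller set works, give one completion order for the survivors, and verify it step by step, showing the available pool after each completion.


Abort J9.
Key observation: J4 was stuck for good until J9 gave back (1, 0, 3, 2); in the order shown it finishes at step 2.
No smaller set exists: with zero aborts the deadlock remains.
The survivors complete as J2, J4, J8. Check, step by step (starting from the post-abort pool):
  pool = (4, 0, 4, 4)
  run J2 (needs (1, 0, 2, 1), free (4, 0, 4, 4)); after release of (0, 3, 0, 0) the pool is (4, 3, 4, 4)
  run J4 (needs (3, 3, 4, 2), free (4, 3, 4, 4)); after release of (1, 2, 1, 2) the pool is (5, 5, 5, 6)
  run J8 (needs (3, 0, 1, 2), free (5, 5, 5, 6)); after release of (1, 1, 2, 0) the pool is (6, 6, 7, 6)


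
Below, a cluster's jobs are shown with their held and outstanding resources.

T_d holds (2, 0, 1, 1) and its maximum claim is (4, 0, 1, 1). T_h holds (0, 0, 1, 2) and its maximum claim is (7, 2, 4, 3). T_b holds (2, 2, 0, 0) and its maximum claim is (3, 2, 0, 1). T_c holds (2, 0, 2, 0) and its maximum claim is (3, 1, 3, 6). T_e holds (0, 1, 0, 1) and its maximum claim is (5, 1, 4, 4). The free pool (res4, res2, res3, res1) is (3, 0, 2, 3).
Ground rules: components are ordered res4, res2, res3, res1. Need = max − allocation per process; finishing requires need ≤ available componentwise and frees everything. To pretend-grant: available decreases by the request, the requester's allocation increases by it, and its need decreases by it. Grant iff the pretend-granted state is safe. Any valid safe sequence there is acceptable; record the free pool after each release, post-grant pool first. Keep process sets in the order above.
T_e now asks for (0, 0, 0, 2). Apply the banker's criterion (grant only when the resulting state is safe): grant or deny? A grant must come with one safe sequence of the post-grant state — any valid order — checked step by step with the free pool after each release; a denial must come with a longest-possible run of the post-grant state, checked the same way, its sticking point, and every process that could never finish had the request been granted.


GRANT — the state after the grant stays safe, e.g. via T_b, T_d, T_h, T_e, T_c.
Key observation: post-grant, (3, 0, 2, 1) remains, and an order beginning with T_b completes everyone.
Check on the post-grant state, step by step:
  pool = (3, 0, 2, 1)
  run T_b (needs (1, 0, 0, 1), free (3, 0, 2, 1)); after release of (2, 2, 0, 0) the pool is (5, 2, 2, 1)
  run T_d (needs (2, 0, 0, 0), free (5, 2, 2, 1)); after release of (2, 0, 1, 1) the pool is (7, 2, 3, 2)
  run T_h (needs (7, 2, 3, 1), free (7, 2, 3, 2)); after release of (0, 0, 1, 2) the pool is (7, 2, 4, 4)
  run T_e (needs (5, 0, 4, 1), free (7, 2, 4, 4)); after release of (0, 1, 0, 3) the pool is (7, 3, 4, 7)
  run T_c (needs (1, 1, 1, 6), free (7, 3, 4, 7)); after release of (2, 0, 2, 0) the pool is (9, 3, 6, 7)


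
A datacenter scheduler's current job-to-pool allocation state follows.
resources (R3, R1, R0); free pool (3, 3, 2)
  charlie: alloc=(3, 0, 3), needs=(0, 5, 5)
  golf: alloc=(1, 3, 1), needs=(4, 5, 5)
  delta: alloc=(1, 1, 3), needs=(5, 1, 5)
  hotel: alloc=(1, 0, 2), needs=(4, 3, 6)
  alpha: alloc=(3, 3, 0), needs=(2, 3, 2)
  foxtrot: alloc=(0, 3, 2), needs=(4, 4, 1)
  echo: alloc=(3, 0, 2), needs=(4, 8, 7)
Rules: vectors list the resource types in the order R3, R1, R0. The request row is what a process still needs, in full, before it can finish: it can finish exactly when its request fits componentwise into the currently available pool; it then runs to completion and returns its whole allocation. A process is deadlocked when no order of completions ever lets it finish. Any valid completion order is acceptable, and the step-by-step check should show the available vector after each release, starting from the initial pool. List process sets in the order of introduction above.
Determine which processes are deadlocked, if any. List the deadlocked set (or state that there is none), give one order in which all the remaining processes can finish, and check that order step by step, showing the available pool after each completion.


Deadlocked set: charlie, golf, delta, hotel and echo.
Key observation: once alpha, foxtrot finish, the pool peaks at (6, 9, 4) — and every remaining process still needs more R0 than that.
The rest can finish in the order alpha, foxtrot. Walking it through:
  pool = (3, 3, 2)
  alpha: need (2, 3, 2) fits (3, 3, 2); releases (3, 3, 0), pool now (6, 6, 2)
  foxtrot: need (4, 4, 1) fits (6, 6, 2); releases (0, 3, 2), pool now (6, 9, 4)
The blocked processes can never fit:
  charlie cannot run: need (0, 5, 5) vs free (6, 9, 4) (insufficient R0)
  golf cannot run: need (4, 5, 5) vs free (6, 9, 4) (insufficient R0)
  delta cannot run: need (5, 1, 5) vs free (6, 9, 4) (insufficient R0)
  hotel cannot run: need (4, 3, 6) vs free (6, 9, 4) (insufficient R0)
  echo cannot run: need (4, 8, 7) vs free (6, 9, 4) (insufficient R0)


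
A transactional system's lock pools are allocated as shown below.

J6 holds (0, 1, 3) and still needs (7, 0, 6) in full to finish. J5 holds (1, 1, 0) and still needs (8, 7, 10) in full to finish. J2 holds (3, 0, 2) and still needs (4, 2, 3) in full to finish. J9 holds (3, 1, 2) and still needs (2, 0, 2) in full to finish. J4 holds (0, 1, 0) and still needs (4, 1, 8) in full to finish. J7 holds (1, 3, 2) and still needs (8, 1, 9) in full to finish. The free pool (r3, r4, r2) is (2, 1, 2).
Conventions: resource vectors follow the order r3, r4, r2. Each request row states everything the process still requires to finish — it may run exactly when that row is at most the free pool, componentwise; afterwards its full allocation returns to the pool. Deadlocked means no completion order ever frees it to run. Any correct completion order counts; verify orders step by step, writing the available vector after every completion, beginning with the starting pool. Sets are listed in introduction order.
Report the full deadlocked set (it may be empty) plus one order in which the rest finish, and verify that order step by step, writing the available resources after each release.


Nothing here is deadlocked.
Key observation: starting with J9, each completion frees enough for the next — no one is permanently blocked.
The rest can finish in the order J9, J2, J6, J7, J4, J5. Verifying each step:
  pool = (2, 1, 2)
  run J9 (needs (2, 0, 2), free (2, 1, 2)); after release of (3, 1, 2) the pool is (5, 2, 4)
  run J2 (needs (4, 2, 3), free (5, 2, 4)); after release of (3, 0, 2) the pool is (8, 2, 6)
  run J6 (needs (7, 0, 6), free (8, 2, 6)); after release of (0, 1, 3) the pool is (8, 3, 9)
  run J7 (needs (8, 1, 9), free (8, 3, 9)); after release of (1, 3, 2) the pool is (9, 6, 11)
  run J4 (needs (4, 1, 8), free (9, 6, 11)); after release of (0, 1, 0) the pool is (9, 7, 11)
  run J5 (needs (8, 7, 10), free (9, 7, 11)); after release of (1, 1, 0) the pool is (10, 8, 11)


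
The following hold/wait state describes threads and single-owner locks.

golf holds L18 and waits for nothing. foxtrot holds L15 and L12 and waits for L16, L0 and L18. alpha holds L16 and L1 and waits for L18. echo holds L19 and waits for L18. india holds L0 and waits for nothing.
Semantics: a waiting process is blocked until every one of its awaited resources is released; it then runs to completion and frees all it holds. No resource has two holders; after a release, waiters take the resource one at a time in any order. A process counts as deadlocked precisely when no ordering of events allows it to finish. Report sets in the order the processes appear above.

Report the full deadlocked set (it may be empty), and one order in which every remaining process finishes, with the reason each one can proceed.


No process is deadlocked.
Key observation: no waiting chain loops back on itself — every chain ends at a process that waits on nothing, so everyone eventually runs.
One completion order for the rest: golf, india, echo, alpha, foxtrot.
Walking it through:
  run golf (it waits on nothing); releases L18
  run india (it waits on nothing); releases L0
  run echo (all its waits — L18 — are resolved); releases L19
  run alpha (all its waits — L18 — are resolved); releases L16 and L1
  run foxtrot (all its waits — L16, L0 and L18 — are resolved); releases L15 and L12


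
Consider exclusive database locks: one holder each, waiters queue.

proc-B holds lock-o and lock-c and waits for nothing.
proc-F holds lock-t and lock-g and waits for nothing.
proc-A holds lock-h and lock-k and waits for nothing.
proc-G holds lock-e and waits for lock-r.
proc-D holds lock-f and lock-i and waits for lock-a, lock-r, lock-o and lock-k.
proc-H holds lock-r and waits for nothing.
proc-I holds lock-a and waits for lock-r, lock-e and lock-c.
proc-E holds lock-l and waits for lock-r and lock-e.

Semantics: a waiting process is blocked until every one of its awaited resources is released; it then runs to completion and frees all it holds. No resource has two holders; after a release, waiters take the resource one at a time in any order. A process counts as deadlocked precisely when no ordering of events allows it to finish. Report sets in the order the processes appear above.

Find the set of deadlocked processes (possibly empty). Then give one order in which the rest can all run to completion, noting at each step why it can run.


The deadlocked set is empty.
Key observation: every chain of waits terminates; starting from the processes that wait on nothing, all the rest unlock in turn.
One completion order for the rest: proc-B, proc-H, proc-G, proc-I, proc-A, proc-D, proc-E, proc-F.
Check, step by step:
  run proc-B (it waits on nothing); releases lock-o and lock-c
  run proc-H (it waits on nothing); releases lock-r
  proc-G waits on lock-r — all released -> runs and releases lock-e
  proc-I waits on lock-r, lock-e and lock-c — all released -> runs and releases lock-a
  run proc-A (it waits on nothing); releases lock-h and lock-k
  proc-D waits on lock-a, lock-r, lock-o and lock-k — all released -> runs and releases lock-f and lock-i
  proc-E waits on lock-r and lock-e — all released -> runs and releases lock-l
  run proc-F (it waits on nothing); releases lock-t and lock-g


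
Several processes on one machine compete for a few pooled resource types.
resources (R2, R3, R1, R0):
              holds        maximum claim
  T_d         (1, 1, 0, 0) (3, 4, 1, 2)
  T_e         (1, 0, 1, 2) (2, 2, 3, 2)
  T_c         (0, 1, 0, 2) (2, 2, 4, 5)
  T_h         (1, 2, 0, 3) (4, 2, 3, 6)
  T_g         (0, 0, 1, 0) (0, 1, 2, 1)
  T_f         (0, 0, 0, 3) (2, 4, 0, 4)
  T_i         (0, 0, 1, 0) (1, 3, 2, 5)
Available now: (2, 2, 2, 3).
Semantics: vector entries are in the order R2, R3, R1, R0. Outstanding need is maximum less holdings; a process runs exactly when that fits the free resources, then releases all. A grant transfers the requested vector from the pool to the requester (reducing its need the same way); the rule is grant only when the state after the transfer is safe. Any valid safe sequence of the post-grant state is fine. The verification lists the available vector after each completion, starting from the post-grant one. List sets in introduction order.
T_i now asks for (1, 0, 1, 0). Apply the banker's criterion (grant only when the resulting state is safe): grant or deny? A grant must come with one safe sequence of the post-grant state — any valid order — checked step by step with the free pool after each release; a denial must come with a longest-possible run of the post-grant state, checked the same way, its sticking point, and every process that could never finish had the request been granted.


DENY. Granting would leave the state unsafe.
Key observation: after T_g, T_e the pool peaks at (2, 2, 3, 5), and each blocked process is short somewhere: T_d on R3; T_c on R1; T_h on R2; T_f on R3; T_i on R3.
On the post-grant state, T_g, T_e is a maximal run — nothing extends it. Verifying each step:
  pool = (1, 2, 1, 3)
  run T_g (needs (0, 1, 1, 1), free (1, 2, 1, 3)); after release of (0, 0, 1, 0) the pool is (1, 2, 2, 3)
  run T_e (needs (1, 2, 2, 0), free (1, 2, 2, 3)); after release of (1, 0, 1, 2) the pool is (2, 2, 3, 5)
  T_d still needs (2, 3, 1, 2) but only (2, 2, 3, 5) is free — short on R3
  T_c still needs (2, 1, 4, 3) but only (2, 2, 3, 5) is free — short on R1
  T_h still needs (3, 0, 3, 3) but only (2, 2, 3, 5) is free — short on R2
  T_f still needs (2, 4, 0, 1) but only (2, 2, 3, 5) is free — short on R3
  T_i still needs (0, 3, 0, 5) but only (2, 2, 3, 5) is free — short on R3
Processes that could never finish after the grant: T_d, T_c, T_h, T_f and T_i.


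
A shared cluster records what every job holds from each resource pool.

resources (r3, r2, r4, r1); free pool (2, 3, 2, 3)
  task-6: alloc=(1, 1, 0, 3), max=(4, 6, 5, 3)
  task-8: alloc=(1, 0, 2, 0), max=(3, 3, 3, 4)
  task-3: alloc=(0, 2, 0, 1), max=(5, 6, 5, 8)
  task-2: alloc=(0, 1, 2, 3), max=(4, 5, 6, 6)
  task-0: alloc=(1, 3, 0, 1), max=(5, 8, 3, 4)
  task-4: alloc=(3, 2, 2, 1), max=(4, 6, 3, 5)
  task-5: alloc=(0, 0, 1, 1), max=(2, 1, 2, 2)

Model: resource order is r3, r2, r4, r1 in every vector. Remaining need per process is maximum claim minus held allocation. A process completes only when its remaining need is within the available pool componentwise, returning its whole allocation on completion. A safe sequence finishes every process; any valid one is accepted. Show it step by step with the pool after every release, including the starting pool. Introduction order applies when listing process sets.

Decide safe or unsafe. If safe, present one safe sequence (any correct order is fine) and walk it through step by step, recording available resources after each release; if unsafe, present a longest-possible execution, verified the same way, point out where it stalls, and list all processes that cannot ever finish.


UNSAFE — no complete ordering exists.
Key observation: once task-5, task-8 finish, the pool peaks at (3, 3, 5, 4) — and every remaining process still needs more r2 than that.
Going as far as possible: task-5, task-8; after that, nothing fits. Walking it through:
  pool = (2, 3, 2, 3)
  task-5 needs (2, 1, 1, 1) <= (2, 3, 2, 3) -> finishes; pool += (0, 0, 1, 1) = (2, 3, 3, 4)
  task-8 needs (2, 3, 1, 4) <= (2, 3, 3, 4) -> finishes; pool += (1, 0, 2, 0) = (3, 3, 5, 4)
  blocked: task-6 wants (3, 5, 5, 0), pool (3, 3, 5, 4) — not enough r2
  blocked: task-3 wants (5, 4, 5, 7), pool (3, 3, 5, 4) — not enough r3, r2 and r1
  blocked: task-2 wants (4, 4, 4, 3), pool (3, 3, 5, 4) — not enough r3 and r2
  blocked: task-0 wants (4, 5, 3, 3), pool (3, 3, 5, 4) — not enough r3 and r2
  blocked: task-4 wants (1, 4, 1, 4), pool (3, 3, 5, 4) — not enough r2
Never able to finish: task-6, task-3, task-2, task-0 and task-4.


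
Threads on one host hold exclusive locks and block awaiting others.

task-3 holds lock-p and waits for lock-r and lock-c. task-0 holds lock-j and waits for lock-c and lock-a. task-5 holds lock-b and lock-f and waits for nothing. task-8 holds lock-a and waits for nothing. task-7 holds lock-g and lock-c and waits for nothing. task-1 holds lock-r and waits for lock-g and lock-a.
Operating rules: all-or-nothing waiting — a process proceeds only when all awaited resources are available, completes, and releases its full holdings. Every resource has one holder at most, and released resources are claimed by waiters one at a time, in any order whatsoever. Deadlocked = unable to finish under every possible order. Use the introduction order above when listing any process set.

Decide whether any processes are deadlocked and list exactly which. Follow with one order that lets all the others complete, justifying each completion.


No process is deadlocked.
Key observation: there is no circular wait here — follow any chain and it reaches a process that is free to run now.
One completion order for the rest: task-8, task-5, task-7, task-1, task-3, task-0.
Verifying each step:
  task-8 waits on nothing -> runs at once and releases lock-a
  task-5 waits on nothing -> runs at once and releases lock-b and lock-f
  task-7 waits on nothing -> runs at once and releases lock-g and lock-c
  task-1 waits on lock-g and lock-a — all released -> runs and releases lock-r
  task-3 waits on lock-r and lock-c — all released -> runs and releases lock-p
  task-0 waits on lock-c and lock-a — all released -> runs and releases lock-j


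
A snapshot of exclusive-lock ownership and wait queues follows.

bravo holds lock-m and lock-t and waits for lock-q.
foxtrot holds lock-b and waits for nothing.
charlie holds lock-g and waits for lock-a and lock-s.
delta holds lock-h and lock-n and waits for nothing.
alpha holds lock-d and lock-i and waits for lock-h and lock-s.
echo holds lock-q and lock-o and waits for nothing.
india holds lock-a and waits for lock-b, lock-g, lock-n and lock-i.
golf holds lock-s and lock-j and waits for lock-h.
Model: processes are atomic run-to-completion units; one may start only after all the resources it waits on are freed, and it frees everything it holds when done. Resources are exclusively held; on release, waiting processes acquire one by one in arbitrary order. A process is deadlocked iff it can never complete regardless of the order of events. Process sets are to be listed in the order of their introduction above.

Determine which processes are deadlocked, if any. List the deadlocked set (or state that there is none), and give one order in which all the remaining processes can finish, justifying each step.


The deadlocked set is charlie and india.
Key observation: the waits loop around charlie -> india -> charlie with no way out; no other process is dragged down with it.
One completion order for the rest: delta, golf, foxtrot, echo, alpha, bravo.
Walking it through:
  delta waits on nothing -> runs at once and releases lock-h and lock-n
  run golf (all its waits — lock-h — are resolved); releases lock-s and lock-j
  foxtrot waits on nothing -> runs at once and releases lock-b
  echo waits on nothing -> runs at once and releases lock-q and lock-o
  run alpha (all its waits — lock-h and lock-s — are resolved); releases lock-d and lock-i
  run bravo (all its waits — lock-q — are resolved); releases lock-m and lock-t


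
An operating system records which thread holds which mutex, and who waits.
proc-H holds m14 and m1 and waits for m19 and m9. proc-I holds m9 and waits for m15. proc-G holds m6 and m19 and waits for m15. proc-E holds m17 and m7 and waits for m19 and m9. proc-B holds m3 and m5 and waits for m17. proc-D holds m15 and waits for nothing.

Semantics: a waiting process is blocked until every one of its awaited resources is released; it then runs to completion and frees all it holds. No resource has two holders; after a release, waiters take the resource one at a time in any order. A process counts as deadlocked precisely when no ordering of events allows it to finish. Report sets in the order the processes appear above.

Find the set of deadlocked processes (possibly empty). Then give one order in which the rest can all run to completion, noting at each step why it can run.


The deadlocked set is empty.
Key observation: the wait graph is acyclic; completion cascades from the unblocked processes through everyone else.
A valid finishing order for the others: proc-D, proc-G, proc-I, proc-E, proc-B, proc-H.
Walking it through:
  proc-D waits on nothing -> runs at once and releases m15
  run proc-G (all its waits — m15 — are resolved); releases m6 and m19
  run proc-I (all its waits — m15 — are resolved); releases m9
  run proc-E (all its waits — m19 and m9 — are resolved); releases m17 and m7
  run proc-B (all its waits — m17 — are resolved); releases m3 and m5
  run proc-H (all its waits — m19 and m9 — are resolved); releases m14 and m1


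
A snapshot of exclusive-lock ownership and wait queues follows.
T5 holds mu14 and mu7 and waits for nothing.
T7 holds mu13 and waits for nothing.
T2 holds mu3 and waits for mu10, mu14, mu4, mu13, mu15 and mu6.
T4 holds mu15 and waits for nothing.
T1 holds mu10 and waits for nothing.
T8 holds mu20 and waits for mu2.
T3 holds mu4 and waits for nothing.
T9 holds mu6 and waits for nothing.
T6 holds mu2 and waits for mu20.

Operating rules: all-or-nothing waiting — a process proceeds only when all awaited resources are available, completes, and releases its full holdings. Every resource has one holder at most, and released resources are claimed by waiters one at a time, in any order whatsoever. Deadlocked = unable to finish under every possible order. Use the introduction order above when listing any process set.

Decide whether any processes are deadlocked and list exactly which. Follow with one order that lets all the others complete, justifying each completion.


Deadlocked set: T8 and T6.
Key observation: the loop T8 -> T6 -> T8 blocks itself forever; no other process is dragged down with it.
The rest can finish in the order T9, T5, T3, T1, T4, T7, T2.
Check, step by step:
  T9 waits on nothing -> runs at once and releases mu6
  T5 waits on nothing -> runs at once and releases mu14 and mu7
  T3 waits on nothing -> runs at once and releases mu4
  T1 waits on nothing -> runs at once and releases mu10
  T4 waits on nothing -> runs at once and releases mu15
  T7 waits on nothing -> runs at once and releases mu13
  run T2 (all its waits — mu10, mu14, mu4, mu13, mu15 and mu6 — are resolved); releases mu3


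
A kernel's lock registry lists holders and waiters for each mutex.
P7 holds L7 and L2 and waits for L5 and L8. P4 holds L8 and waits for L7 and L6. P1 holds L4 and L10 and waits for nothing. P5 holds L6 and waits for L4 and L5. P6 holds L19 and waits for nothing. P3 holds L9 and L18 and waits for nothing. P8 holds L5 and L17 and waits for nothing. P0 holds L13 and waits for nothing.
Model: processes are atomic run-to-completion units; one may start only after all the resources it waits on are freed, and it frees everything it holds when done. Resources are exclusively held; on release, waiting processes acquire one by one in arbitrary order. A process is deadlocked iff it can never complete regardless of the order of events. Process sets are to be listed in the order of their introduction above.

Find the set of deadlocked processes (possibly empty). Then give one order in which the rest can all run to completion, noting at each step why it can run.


Deadlocked: P7 and P4.
Key observation: the waits loop around P7 -> P4 -> P7 with no way out; no other process is dragged down with it.
One completion order for the rest: P1, P8, P5, P0, P6, P3.
Verifying each step:
  P1: no waits; runs immediately, freeing L4 and L10
  P8: no waits; runs immediately, freeing L5 and L17
  P5: everything it awaited (L4 and L5) is free; runs, freeing L6
  P0: no waits; runs immediately, freeing L13
  P6: no waits; runs immediately, freeing L19
  P3: no waits; runs immediately, freeing L9 and L18


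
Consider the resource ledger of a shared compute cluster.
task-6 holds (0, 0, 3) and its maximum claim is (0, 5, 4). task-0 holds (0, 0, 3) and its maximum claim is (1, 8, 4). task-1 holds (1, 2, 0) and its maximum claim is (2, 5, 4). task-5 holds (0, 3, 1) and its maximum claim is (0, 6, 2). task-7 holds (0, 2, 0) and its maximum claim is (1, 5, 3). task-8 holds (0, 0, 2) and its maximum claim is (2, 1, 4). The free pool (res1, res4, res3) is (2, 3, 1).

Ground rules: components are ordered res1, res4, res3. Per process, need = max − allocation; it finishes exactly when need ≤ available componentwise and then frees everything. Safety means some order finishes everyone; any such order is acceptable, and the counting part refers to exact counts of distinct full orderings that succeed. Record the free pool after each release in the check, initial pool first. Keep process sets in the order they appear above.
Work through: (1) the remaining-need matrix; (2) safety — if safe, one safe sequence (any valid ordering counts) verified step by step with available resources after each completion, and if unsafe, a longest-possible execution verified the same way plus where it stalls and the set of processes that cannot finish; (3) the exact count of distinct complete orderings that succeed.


(1) Remaining need (order res1, res4, res3):
  task-6: (0, 5, 1)
  task-0: (1, 8, 1)
  task-1: (1, 3, 4)
  task-5: (0, 3, 1)
  task-7: (1, 3, 3)
  task-8: (2, 1, 2)
(2) SAFE. One safe sequence: task-5, task-6, task-8, task-7, task-0, task-1.
Key observation: task-5 is the earliest step where a requested resource binds exactly: need (0, 3, 1), pool (2, 3, 1) at its turn.
Check, step by step:
  pool = (2, 3, 1)
  task-5: need (0, 3, 1) fits (2, 3, 1); releases (0, 3, 1), pool now (2, 6, 2)
  task-6: need (0, 5, 1) fits (2, 6, 2); releases (0, 0, 3), pool now (2, 6, 5)
  task-8: need (2, 1, 2) fits (2, 6, 5); releases (0, 0, 2), pool now (2, 6, 7)
  task-7: need (1, 3, 3) fits (2, 6, 7); releases (0, 2, 0), pool now (2, 8, 7)
  task-0: need (1, 8, 1) fits (2, 8, 7); releases (0, 0, 3), pool now (2, 8, 10)
  task-1: need (1, 3, 4) fits (2, 8, 10); releases (1, 2, 0), pool now (3, 10, 10)
(3) The exact count: 32 of the possible complete orderings are safe sequences.
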